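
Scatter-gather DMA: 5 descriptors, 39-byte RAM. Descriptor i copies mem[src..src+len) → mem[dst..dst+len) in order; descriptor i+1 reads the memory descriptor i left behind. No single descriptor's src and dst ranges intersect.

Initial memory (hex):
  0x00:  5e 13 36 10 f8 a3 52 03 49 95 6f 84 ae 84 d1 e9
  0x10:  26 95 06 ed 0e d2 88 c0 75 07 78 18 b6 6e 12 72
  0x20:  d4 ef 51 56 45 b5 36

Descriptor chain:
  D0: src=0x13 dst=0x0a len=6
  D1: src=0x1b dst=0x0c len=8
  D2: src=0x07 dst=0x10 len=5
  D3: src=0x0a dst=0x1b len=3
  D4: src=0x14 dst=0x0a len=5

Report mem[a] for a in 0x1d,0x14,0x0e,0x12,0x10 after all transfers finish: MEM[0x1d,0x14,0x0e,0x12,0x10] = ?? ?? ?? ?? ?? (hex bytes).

  after D0: wrote 6B at 0x0a = ed0ed288c075
  after D1: wrote 8B at 0x0c = 18b66e1272d4ef51
  after D2: wrote 5B at 0x10 = 034995ed0e
  after D3: wrote 3B at 0x1b = ed0e18
  after D4: wrote 5B at 0x0a = 0ed288c075
query mem[0x1d]=0x18, mem[0x14]=0x0e, mem[0x0e]=0x75, mem[0x12]=0x95, mem[0x10]=0x03

MEM[0x1d,0x14,0x0e,0x12,0x10] = 18 0e 75 95 03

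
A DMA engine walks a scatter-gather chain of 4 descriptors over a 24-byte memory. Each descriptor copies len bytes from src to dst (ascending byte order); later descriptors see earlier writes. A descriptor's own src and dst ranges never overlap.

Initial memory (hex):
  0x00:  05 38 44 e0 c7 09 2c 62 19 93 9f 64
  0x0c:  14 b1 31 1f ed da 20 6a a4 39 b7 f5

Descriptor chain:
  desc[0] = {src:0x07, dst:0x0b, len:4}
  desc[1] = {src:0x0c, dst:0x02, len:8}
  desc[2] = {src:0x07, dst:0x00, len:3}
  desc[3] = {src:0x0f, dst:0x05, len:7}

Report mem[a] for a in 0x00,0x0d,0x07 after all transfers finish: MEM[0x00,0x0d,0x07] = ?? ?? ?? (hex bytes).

MEM[0x00,0x0d,0x07] = da 93 da

#0 dst[0x0b+4] := {0x62,0x19,0x93,0x9f}
#1 dst[0x02+8] := {0x19,0x93,0x9f,0x1f,0xed,0xda,0x20,0x6a}
#2 dst[0x00+3] := {0xda,0x20,0x6a}
#3 dst[0x05+7] := {0x1f,0xed,0xda,0x20,0x6a,0xa4,0x39}
query mem[0x00]=0xda, mem[0x0d]=0x93, mem[0x07]=0xda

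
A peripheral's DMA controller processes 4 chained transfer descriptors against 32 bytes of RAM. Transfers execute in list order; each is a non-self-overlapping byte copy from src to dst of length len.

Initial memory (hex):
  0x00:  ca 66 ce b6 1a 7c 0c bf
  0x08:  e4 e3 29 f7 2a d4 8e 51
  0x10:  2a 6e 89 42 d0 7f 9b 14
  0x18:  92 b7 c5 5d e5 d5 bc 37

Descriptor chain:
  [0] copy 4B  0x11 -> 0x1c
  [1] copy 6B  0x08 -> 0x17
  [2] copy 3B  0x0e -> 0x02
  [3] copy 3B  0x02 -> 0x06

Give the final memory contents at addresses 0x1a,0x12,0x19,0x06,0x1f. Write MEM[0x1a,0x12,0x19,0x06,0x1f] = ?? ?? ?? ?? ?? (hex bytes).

[0] 0x11->0x1c len=4 : 6e 89 42 d0
[1] 0x08->0x17 len=6 : e4 e3 29 f7 2a d4
[2] 0x0e->0x02 len=3 : 8e 51 2a
[3] 0x02->0x06 len=3 : 8e 51 2a
query mem[0x1a]=0xf7, mem[0x12]=0x89, mem[0x19]=0x29, mem[0x06]=0x8e, mem[0x1f]=0xd0

MEM[0x1a,0x12,0x19,0x06,0x1f] = f7 89 29 8e d0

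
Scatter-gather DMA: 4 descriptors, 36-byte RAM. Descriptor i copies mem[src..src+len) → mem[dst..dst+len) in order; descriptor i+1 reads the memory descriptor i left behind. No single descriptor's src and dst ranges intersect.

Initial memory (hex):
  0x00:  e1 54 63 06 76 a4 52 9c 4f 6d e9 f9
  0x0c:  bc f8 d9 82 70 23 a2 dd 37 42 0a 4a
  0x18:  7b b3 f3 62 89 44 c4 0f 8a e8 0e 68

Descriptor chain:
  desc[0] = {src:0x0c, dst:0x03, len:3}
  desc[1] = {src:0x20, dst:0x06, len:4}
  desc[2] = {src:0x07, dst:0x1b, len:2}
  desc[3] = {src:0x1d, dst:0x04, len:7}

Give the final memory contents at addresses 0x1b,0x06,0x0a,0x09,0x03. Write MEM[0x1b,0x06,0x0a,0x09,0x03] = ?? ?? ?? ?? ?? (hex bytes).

MEM[0x1b,0x06,0x0a,0x09,0x03] = e8 0f 68 0e bc

#0 dst[0x03+3] := {0xbc,0xf8,0xd9}
#1 dst[0x06+4] := {0x8a,0xe8,0x0e,0x68}
#2 dst[0x1b+2] := {0xe8,0x0e}
#3 dst[0x04+7] := {0x44,0xc4,0x0f,0x8a,0xe8,0x0e,0x68}
query mem[0x1b]=0xe8, mem[0x06]=0x0f, mem[0x0a]=0x68, mem[0x09]=0x0e, mem[0x03]=0xbc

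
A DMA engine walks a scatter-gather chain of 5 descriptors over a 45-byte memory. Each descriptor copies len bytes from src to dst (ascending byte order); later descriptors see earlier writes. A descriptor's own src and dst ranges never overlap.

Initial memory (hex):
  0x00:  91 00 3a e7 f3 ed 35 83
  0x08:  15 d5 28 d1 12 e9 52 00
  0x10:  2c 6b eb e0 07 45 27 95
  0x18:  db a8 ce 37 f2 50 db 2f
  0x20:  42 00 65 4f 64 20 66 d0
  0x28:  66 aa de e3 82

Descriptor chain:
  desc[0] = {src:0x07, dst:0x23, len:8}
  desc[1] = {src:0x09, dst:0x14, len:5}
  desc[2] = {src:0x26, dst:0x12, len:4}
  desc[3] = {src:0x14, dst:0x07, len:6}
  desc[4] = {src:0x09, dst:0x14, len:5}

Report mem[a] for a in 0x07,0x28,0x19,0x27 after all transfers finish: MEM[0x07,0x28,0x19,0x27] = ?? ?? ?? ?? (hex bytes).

MEM[0x07,0x28,0x19,0x27] = 12 12 a8 d1

#0 dst[0x23+8] := {0x83,0x15,0xd5,0x28,0xd1,0x12,0xe9,0x52}
#1 dst[0x14+5] := {0xd5,0x28,0xd1,0x12,0xe9}
#2 dst[0x12+4] := {0x28,0xd1,0x12,0xe9}
#3 dst[0x07+6] := {0x12,0xe9,0xd1,0x12,0xe9,0xa8}
#4 dst[0x14+5] := {0xd1,0x12,0xe9,0xa8,0xe9}
query mem[0x07]=0x12, mem[0x28]=0x12, mem[0x19]=0xa8, mem[0x27]=0xd1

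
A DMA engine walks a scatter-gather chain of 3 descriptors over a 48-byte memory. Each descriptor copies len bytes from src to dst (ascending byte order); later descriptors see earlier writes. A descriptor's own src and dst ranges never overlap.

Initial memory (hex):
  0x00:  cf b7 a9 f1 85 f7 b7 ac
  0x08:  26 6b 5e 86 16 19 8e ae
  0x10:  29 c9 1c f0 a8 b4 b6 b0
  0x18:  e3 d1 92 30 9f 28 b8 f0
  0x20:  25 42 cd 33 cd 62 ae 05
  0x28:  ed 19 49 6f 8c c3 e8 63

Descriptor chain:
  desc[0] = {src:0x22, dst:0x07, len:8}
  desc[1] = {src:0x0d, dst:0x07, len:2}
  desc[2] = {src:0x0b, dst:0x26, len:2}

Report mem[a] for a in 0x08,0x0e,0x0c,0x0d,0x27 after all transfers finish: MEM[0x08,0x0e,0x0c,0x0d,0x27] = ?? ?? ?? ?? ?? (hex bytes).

#0 dst[0x07+8] := {0xcd,0x33,0xcd,0x62,0xae,0x05,0xed,0x19}
#1 dst[0x07+2] := {0xed,0x19}
#2 dst[0x26+2] := {0xae,0x05}
query mem[0x08]=0x19, mem[0x0e]=0x19, mem[0x0c]=0x05, mem[0x0d]=0xed, mem[0x27]=0x05

MEM[0x08,0x0e,0x0c,0x0d,0x27] = 19 19 05 ed 05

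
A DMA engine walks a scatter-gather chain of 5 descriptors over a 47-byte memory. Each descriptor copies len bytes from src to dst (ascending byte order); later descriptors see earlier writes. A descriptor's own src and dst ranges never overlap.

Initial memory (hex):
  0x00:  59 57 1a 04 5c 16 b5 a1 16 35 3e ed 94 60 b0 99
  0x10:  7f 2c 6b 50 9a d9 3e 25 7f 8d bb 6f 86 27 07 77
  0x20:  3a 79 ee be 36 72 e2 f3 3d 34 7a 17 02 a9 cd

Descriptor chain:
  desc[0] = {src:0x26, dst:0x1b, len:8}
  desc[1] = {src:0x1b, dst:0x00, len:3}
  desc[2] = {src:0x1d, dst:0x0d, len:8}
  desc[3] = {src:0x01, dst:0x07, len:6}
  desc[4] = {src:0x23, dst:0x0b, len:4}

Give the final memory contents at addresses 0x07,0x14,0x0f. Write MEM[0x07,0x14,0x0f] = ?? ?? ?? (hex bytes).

[0] 0x26->0x1b len=8 : e2 f3 3d 34 7a 17 02 a9
[1] 0x1b->0x00 len=3 : e2 f3 3d
[2] 0x1d->0x0d len=8 : 3d 34 7a 17 02 a9 be 36
[3] 0x01->0x07 len=6 : f3 3d 04 5c 16 b5
[4] 0x23->0x0b len=4 : be 36 72 e2
query mem[0x07]=0xf3, mem[0x14]=0x36, mem[0x0f]=0x7a

MEM[0x07,0x14,0x0f] = f3 36 7a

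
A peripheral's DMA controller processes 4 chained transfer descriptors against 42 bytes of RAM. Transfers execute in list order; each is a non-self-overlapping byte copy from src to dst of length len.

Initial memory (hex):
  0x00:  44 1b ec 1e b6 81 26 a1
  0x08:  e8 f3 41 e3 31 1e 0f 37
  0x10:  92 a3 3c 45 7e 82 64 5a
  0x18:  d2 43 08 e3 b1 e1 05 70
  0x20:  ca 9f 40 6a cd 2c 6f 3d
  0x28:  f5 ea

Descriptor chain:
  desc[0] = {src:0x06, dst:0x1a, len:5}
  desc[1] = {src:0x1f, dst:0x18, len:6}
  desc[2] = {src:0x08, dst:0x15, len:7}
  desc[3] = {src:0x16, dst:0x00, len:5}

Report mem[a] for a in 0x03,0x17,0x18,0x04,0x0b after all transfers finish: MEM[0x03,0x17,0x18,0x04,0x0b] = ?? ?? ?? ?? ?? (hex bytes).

MEM[0x03,0x17,0x18,0x04,0x0b] = 31 41 e3 1e e3

[0] 0x06->0x1a len=5 : 26 a1 e8 f3 41
[1] 0x1f->0x18 len=6 : 70 ca 9f 40 6a cd
[2] 0x08->0x15 len=7 : e8 f3 41 e3 31 1e 0f
[3] 0x16->0x00 len=5 : f3 41 e3 31 1e
query mem[0x03]=0x31, mem[0x17]=0x41, mem[0x18]=0xe3, mem[0x04]=0x1e, mem[0x0b]=0xe3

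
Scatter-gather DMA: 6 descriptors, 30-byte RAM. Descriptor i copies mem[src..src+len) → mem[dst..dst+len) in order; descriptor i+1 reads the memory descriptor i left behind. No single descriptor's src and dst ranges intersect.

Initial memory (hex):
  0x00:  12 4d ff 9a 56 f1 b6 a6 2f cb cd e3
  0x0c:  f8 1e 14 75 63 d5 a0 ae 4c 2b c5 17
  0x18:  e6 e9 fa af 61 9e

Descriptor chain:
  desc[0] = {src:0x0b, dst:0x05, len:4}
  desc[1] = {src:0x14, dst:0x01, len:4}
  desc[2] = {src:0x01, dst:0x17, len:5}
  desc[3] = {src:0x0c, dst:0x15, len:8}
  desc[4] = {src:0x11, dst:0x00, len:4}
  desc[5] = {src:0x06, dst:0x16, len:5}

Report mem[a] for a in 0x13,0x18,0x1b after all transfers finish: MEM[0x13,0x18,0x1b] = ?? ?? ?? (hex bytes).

MEM[0x13,0x18,0x1b] = ae 14 a0

#0 dst[0x05+4] := {0xe3,0xf8,0x1e,0x14}
#1 dst[0x01+4] := {0x4c,0x2b,0xc5,0x17}
#2 dst[0x17+5] := {0x4c,0x2b,0xc5,0x17,0xe3}
#3 dst[0x15+8] := {0xf8,0x1e,0x14,0x75,0x63,0xd5,0xa0,0xae}
#4 dst[0x00+4] := {0xd5,0xa0,0xae,0x4c}
#5 dst[0x16+5] := {0xf8,0x1e,0x14,0xcb,0xcd}
query mem[0x13]=0xae, mem[0x18]=0x14, mem[0x1b]=0xa0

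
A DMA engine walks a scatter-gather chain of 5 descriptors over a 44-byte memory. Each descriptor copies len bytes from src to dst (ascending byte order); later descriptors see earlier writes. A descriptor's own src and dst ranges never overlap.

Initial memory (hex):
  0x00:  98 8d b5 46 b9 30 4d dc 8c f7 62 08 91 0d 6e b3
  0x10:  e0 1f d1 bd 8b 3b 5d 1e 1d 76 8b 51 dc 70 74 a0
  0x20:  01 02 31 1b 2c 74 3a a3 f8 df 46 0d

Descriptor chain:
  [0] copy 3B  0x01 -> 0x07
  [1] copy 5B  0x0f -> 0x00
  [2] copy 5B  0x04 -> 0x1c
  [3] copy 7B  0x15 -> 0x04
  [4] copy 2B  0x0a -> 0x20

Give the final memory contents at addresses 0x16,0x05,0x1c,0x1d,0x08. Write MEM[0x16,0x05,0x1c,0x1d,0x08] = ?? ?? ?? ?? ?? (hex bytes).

D0: mem[0x07..0x09] <- [8d b5 46]
D1: mem[0x00..0x04] <- [b3 e0 1f d1 bd]
D2: mem[0x1c..0x20] <- [bd 30 4d 8d b5]
D3: mem[0x04..0x0a] <- [3b 5d 1e 1d 76 8b 51]
D4: mem[0x20..0x21] <- [51 08]
query mem[0x16]=0x5d, mem[0x05]=0x5d, mem[0x1c]=0xbd, mem[0x1d]=0x30, mem[0x08]=0x76

MEM[0x16,0x05,0x1c,0x1d,0x08] = 5d 5d bd 30 76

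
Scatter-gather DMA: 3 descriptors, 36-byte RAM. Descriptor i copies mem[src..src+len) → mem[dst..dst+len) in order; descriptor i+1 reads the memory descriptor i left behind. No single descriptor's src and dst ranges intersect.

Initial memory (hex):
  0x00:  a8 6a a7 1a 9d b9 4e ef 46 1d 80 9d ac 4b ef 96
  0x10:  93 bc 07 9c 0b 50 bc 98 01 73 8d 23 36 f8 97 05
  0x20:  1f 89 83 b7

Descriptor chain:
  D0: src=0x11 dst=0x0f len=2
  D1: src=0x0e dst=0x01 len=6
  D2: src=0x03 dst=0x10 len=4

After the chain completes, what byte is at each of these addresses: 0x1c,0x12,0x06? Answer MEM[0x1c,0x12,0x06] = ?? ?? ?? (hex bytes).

  after D0: wrote 2B at 0x0f = bc07
  after D1: wrote 6B at 0x01 = efbc07bc079c
  after D2: wrote 4B at 0x10 = 07bc079c
query mem[0x1c]=0x36, mem[0x12]=0x07, mem[0x06]=0x9c

MEM[0x1c,0x12,0x06] = 36 07 9c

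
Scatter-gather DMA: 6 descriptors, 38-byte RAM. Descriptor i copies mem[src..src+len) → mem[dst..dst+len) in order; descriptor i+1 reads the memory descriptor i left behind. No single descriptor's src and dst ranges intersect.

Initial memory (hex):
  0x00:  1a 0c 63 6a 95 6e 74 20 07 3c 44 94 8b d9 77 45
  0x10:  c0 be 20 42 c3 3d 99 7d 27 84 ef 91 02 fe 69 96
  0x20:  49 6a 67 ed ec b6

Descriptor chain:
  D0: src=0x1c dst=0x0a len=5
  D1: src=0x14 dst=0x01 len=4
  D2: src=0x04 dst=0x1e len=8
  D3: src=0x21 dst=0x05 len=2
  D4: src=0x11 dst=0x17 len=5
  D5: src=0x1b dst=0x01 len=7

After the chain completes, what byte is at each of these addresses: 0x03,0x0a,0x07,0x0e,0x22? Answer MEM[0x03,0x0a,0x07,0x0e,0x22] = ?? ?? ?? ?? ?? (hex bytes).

MEM[0x03,0x0a,0x07,0x0e,0x22] = fe 02 20 49 07

[0] 0x1c->0x0a len=5 : 02 fe 69 96 49
[1] 0x14->0x01 len=4 : c3 3d 99 7d
[2] 0x04->0x1e len=8 : 7d 6e 74 20 07 3c 02 fe
[3] 0x21->0x05 len=2 : 20 07
[4] 0x11->0x17 len=5 : be 20 42 c3 3d
[5] 0x1b->0x01 len=7 : 3d 02 fe 7d 6e 74 20
query mem[0x03]=0xfe, mem[0x0a]=0x02, mem[0x07]=0x20, mem[0x0e]=0x49, mem[0x22]=0x07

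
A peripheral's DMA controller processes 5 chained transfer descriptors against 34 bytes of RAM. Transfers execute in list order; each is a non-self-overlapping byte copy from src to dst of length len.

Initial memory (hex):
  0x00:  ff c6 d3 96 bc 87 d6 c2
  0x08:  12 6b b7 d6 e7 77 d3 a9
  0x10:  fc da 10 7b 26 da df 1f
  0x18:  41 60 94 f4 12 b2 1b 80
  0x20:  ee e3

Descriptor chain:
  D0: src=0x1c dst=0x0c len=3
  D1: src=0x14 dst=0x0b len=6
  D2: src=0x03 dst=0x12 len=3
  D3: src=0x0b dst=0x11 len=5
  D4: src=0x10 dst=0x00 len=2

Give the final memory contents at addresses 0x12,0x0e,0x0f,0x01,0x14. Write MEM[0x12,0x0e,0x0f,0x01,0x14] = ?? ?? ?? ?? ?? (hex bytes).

MEM[0x12,0x0e,0x0f,0x01,0x14] = da 1f 41 26 1f

[0] 0x1c->0x0c len=3 : 12 b2 1b
[1] 0x14->0x0b len=6 : 26 da df 1f 41 60
[2] 0x03->0x12 len=3 : 96 bc 87
[3] 0x0b->0x11 len=5 : 26 da df 1f 41
[4] 0x10->0x00 len=2 : 60 26
query mem[0x12]=0xda, mem[0x0e]=0x1f, mem[0x0f]=0x41, mem[0x01]=0x26, mem[0x14]=0x1f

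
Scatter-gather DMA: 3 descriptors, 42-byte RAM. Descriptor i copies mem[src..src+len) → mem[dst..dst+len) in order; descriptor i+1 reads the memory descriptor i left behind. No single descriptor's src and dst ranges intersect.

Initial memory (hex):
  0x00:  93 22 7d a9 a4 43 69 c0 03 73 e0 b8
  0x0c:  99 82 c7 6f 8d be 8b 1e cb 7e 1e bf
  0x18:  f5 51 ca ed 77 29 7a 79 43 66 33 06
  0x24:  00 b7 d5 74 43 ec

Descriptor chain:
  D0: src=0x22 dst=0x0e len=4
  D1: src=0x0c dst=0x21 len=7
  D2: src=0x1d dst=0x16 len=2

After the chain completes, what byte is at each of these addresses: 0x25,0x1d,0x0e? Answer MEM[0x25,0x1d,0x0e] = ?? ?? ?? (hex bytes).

[0] 0x22->0x0e len=4 : 33 06 00 b7
[1] 0x0c->0x21 len=7 : 99 82 33 06 00 b7 8b
[2] 0x1d->0x16 len=2 : 29 7a
query mem[0x25]=0x00, mem[0x1d]=0x29, mem[0x0e]=0x33

MEM[0x25,0x1d,0x0e] = 00 29 33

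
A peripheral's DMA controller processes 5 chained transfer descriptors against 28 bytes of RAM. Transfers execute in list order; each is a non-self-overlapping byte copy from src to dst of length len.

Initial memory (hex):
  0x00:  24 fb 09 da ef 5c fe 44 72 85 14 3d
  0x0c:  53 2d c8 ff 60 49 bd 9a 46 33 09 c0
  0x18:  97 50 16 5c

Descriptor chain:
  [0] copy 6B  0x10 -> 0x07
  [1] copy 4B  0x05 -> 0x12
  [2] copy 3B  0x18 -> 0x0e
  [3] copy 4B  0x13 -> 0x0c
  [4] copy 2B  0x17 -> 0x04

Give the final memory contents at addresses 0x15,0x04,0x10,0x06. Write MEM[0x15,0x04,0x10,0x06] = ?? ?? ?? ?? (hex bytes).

MEM[0x15,0x04,0x10,0x06] = 49 c0 16 fe

#0 dst[0x07+6] := {0x60,0x49,0xbd,0x9a,0x46,0x33}
#1 dst[0x12+4] := {0x5c,0xfe,0x60,0x49}
#2 dst[0x0e+3] := {0x97,0x50,0x16}
#3 dst[0x0c+4] := {0xfe,0x60,0x49,0x09}
#4 dst[0x04+2] := {0xc0,0x97}
query mem[0x15]=0x49, mem[0x04]=0xc0, mem[0x10]=0x16, mem[0x06]=0xfe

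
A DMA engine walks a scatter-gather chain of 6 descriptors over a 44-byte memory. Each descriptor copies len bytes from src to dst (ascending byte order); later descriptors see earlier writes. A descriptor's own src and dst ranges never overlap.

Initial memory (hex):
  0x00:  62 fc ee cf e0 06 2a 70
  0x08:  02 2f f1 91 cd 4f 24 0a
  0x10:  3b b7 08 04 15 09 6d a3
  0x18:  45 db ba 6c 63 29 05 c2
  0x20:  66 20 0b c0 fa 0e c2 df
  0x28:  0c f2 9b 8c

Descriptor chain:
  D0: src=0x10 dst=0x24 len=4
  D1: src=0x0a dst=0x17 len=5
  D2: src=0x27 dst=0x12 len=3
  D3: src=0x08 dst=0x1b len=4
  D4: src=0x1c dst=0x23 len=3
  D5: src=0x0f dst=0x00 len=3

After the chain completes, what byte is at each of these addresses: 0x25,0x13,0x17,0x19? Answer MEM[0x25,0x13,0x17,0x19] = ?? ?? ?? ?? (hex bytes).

#0 dst[0x24+4] := {0x3b,0xb7,0x08,0x04}
#1 dst[0x17+5] := {0xf1,0x91,0xcd,0x4f,0x24}
#2 dst[0x12+3] := {0x04,0x0c,0xf2}
#3 dst[0x1b+4] := {0x02,0x2f,0xf1,0x91}
#4 dst[0x23+3] := {0x2f,0xf1,0x91}
#5 dst[0x00+3] := {0x0a,0x3b,0xb7}
query mem[0x25]=0x91, mem[0x13]=0x0c, mem[0x17]=0xf1, mem[0x19]=0xcd

MEM[0x25,0x13,0x17,0x19] = 91 0c f1 cd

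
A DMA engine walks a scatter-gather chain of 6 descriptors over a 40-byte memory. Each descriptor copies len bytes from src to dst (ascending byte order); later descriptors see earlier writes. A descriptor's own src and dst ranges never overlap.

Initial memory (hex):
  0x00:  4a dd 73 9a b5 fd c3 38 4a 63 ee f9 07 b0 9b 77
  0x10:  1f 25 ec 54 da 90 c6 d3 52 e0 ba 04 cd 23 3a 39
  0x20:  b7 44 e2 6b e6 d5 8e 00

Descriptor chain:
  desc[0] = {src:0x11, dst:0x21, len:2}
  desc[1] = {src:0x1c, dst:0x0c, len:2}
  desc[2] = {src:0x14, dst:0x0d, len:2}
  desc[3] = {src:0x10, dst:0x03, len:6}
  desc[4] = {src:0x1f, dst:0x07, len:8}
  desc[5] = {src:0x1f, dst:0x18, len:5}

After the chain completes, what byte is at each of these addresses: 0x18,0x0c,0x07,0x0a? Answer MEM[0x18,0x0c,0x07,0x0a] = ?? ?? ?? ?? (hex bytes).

MEM[0x18,0x0c,0x07,0x0a] = 39 e6 39 ec

D0: mem[0x21..0x22] <- [25 ec]
D1: mem[0x0c..0x0d] <- [cd 23]
D2: mem[0x0d..0x0e] <- [da 90]
D3: mem[0x03..0x08] <- [1f 25 ec 54 da 90]
D4: mem[0x07..0x0e] <- [39 b7 25 ec 6b e6 d5 8e]
D5: mem[0x18..0x1c] <- [39 b7 25 ec 6b]
query mem[0x18]=0x39, mem[0x0c]=0xe6, mem[0x07]=0x39, mem[0x0a]=0xec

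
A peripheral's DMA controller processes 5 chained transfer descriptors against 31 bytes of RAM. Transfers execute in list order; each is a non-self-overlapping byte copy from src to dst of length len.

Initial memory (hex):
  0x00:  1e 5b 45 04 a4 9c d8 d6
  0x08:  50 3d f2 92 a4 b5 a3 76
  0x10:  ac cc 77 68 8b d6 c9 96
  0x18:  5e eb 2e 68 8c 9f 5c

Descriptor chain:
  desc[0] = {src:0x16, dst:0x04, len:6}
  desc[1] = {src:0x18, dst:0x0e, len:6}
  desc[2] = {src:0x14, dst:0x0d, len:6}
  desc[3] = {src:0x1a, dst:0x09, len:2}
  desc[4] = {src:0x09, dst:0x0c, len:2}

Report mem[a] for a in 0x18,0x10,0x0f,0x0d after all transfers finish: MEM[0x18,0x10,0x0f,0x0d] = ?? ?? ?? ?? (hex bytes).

MEM[0x18,0x10,0x0f,0x0d] = 5e 96 c9 68

D0: mem[0x04..0x09] <- [c9 96 5e eb 2e 68]
D1: mem[0x0e..0x13] <- [5e eb 2e 68 8c 9f]
D2: mem[0x0d..0x12] <- [8b d6 c9 96 5e eb]
D3: mem[0x09..0x0a] <- [2e 68]
D4: mem[0x0c..0x0d] <- [2e 68]
query mem[0x18]=0x5e, mem[0x10]=0x96, mem[0x0f]=0xc9, mem[0x0d]=0x68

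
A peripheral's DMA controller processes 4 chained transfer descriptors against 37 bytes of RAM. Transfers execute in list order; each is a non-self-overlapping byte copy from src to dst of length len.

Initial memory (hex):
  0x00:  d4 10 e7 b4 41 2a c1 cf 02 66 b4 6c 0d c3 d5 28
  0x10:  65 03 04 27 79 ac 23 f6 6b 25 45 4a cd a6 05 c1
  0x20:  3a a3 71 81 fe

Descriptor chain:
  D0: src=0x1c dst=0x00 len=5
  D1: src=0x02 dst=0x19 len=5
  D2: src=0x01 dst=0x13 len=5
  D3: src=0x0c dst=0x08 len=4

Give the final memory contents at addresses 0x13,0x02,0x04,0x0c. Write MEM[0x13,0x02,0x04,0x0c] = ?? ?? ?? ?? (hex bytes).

[0] 0x1c->0x00 len=5 : cd a6 05 c1 3a
[1] 0x02->0x19 len=5 : 05 c1 3a 2a c1
[2] 0x01->0x13 len=5 : a6 05 c1 3a 2a
[3] 0x0c->0x08 len=4 : 0d c3 d5 28
query mem[0x13]=0xa6, mem[0x02]=0x05, mem[0x04]=0x3a, mem[0x0c]=0x0d

MEM[0x13,0x02,0x04,0x0c] = a6 05 3a 0d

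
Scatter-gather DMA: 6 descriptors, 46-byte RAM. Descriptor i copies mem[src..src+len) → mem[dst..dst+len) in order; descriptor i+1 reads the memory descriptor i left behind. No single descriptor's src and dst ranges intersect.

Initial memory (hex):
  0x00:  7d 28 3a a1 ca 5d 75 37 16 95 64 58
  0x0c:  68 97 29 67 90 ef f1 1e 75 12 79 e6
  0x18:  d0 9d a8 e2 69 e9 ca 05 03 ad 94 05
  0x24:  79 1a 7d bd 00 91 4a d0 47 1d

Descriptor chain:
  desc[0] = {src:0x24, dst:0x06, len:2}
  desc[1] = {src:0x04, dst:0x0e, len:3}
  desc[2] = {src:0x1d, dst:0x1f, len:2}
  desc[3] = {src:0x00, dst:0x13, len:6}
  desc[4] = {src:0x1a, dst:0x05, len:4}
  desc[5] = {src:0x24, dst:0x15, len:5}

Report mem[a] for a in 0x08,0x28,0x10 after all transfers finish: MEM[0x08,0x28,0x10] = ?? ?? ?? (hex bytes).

MEM[0x08,0x28,0x10] = e9 00 79

#0 dst[0x06+2] := {0x79,0x1a}
#1 dst[0x0e+3] := {0xca,0x5d,0x79}
#2 dst[0x1f+2] := {0xe9,0xca}
#3 dst[0x13+6] := {0x7d,0x28,0x3a,0xa1,0xca,0x5d}
#4 dst[0x05+4] := {0xa8,0xe2,0x69,0xe9}
#5 dst[0x15+5] := {0x79,0x1a,0x7d,0xbd,0x00}
query mem[0x08]=0xe9, mem[0x28]=0x00, mem[0x10]=0x79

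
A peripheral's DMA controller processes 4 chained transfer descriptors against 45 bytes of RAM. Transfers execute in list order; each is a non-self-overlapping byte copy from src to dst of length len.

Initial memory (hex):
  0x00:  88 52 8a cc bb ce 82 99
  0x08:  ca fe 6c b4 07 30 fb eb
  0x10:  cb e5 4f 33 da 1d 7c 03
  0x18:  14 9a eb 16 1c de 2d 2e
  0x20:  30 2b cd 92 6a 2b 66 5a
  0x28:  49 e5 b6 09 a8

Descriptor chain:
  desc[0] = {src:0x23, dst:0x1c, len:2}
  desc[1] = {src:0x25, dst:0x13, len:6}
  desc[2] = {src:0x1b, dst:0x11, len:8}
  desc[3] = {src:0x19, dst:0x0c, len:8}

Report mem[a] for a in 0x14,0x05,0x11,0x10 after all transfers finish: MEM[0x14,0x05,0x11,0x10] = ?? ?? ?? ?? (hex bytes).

[0] 0x23->0x1c len=2 : 92 6a
[1] 0x25->0x13 len=6 : 2b 66 5a 49 e5 b6
[2] 0x1b->0x11 len=8 : 16 92 6a 2d 2e 30 2b cd
[3] 0x19->0x0c len=8 : 9a eb 16 92 6a 2d 2e 30
query mem[0x14]=0x2d, mem[0x05]=0xce, mem[0x11]=0x2d, mem[0x10]=0x6a

MEM[0x14,0x05,0x11,0x10] = 2d ce 2d 6a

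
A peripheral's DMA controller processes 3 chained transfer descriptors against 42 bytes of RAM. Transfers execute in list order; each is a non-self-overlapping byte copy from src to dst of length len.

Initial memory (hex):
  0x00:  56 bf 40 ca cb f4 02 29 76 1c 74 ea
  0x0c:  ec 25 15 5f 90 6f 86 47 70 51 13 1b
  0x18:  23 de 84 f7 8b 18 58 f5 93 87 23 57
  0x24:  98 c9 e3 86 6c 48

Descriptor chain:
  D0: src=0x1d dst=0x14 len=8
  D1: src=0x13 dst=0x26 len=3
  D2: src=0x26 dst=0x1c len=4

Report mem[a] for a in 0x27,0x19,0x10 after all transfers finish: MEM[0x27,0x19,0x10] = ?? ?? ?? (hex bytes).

MEM[0x27,0x19,0x10] = 18 23 90

D0: mem[0x14..0x1b] <- [18 58 f5 93 87 23 57 98]
D1: mem[0x26..0x28] <- [47 18 58]
D2: mem[0x1c..0x1f] <- [47 18 58 48]
query mem[0x27]=0x18, mem[0x19]=0x23, mem[0x10]=0x90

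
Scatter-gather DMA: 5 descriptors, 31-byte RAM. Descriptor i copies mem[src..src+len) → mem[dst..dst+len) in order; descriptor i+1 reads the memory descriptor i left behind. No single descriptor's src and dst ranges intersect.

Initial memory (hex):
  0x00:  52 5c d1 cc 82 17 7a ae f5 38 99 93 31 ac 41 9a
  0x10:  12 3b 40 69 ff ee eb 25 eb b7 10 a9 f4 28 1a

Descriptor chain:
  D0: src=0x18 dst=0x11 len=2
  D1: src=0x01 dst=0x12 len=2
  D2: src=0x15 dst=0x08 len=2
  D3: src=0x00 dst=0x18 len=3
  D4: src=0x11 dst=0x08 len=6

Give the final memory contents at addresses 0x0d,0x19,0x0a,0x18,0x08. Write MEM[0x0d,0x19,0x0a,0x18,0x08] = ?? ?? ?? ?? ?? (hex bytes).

MEM[0x0d,0x19,0x0a,0x18,0x08] = eb 5c d1 52 eb

#0 dst[0x11+2] := {0xeb,0xb7}
#1 dst[0x12+2] := {0x5c,0xd1}
#2 dst[0x08+2] := {0xee,0xeb}
#3 dst[0x18+3] := {0x52,0x5c,0xd1}
#4 dst[0x08+6] := {0xeb,0x5c,0xd1,0xff,0xee,0xeb}
query mem[0x0d]=0xeb, mem[0x19]=0x5c, mem[0x0a]=0xd1, mem[0x18]=0x52, mem[0x08]=0xeb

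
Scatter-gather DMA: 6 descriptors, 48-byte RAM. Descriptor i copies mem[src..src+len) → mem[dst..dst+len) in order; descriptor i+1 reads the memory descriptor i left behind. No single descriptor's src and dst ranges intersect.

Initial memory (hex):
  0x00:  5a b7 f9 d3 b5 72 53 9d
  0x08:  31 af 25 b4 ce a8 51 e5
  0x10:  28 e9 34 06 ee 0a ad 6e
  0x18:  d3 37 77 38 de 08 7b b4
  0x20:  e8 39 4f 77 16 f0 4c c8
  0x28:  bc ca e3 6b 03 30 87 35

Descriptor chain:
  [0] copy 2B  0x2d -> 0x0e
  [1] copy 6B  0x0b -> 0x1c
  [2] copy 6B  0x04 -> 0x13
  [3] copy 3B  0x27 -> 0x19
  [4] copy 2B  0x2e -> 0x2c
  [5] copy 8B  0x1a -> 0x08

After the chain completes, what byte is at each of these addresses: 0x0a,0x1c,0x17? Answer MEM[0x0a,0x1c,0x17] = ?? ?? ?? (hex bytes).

MEM[0x0a,0x1c,0x17] = b4 b4 31

[0] 0x2d->0x0e len=2 : 30 87
[1] 0x0b->0x1c len=6 : b4 ce a8 30 87 28
[2] 0x04->0x13 len=6 : b5 72 53 9d 31 af
[3] 0x27->0x19 len=3 : c8 bc ca
[4] 0x2e->0x2c len=2 : 87 35
[5] 0x1a->0x08 len=8 : bc ca b4 ce a8 30 87 28
query mem[0x0a]=0xb4, mem[0x1c]=0xb4, mem[0x17]=0x31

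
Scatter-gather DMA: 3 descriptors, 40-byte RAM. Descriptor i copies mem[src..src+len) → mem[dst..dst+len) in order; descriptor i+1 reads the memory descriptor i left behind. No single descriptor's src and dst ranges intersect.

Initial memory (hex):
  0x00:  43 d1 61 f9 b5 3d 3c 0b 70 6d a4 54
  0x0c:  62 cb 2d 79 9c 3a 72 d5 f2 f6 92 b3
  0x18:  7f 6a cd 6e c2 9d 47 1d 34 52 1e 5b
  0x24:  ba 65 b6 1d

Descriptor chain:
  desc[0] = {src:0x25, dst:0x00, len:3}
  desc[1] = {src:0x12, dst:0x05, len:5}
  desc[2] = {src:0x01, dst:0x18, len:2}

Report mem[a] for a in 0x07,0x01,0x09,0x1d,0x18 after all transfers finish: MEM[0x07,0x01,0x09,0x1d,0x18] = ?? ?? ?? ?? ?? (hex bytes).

#0 dst[0x00+3] := {0x65,0xb6,0x1d}
#1 dst[0x05+5] := {0x72,0xd5,0xf2,0xf6,0x92}
#2 dst[0x18+2] := {0xb6,0x1d}
query mem[0x07]=0xf2, mem[0x01]=0xb6, mem[0x09]=0x92, mem[0x1d]=0x9d, mem[0x18]=0xb6

MEM[0x07,0x01,0x09,0x1d,0x18] = f2 b6 92 9d b6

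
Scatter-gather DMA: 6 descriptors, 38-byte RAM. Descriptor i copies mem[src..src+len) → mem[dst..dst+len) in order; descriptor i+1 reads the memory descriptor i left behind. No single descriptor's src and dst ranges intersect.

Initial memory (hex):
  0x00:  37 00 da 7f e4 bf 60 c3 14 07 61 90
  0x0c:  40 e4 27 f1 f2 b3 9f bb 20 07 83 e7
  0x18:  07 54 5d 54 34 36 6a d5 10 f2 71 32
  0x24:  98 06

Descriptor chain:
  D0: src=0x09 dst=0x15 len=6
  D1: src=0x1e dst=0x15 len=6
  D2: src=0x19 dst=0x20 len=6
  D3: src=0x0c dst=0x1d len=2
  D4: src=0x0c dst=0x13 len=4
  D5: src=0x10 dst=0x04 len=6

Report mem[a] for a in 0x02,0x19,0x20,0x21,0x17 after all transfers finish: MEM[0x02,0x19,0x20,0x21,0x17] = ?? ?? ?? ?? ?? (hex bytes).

D0: mem[0x15..0x1a] <- [07 61 90 40 e4 27]
D1: mem[0x15..0x1a] <- [6a d5 10 f2 71 32]
D2: mem[0x20..0x25] <- [71 32 54 34 36 6a]
D3: mem[0x1d..0x1e] <- [40 e4]
D4: mem[0x13..0x16] <- [40 e4 27 f1]
D5: mem[0x04..0x09] <- [f2 b3 9f 40 e4 27]
query mem[0x02]=0xda, mem[0x19]=0x71, mem[0x20]=0x71, mem[0x21]=0x32, mem[0x17]=0x10

MEM[0x02,0x19,0x20,0x21,0x17] = da 71 71 32 10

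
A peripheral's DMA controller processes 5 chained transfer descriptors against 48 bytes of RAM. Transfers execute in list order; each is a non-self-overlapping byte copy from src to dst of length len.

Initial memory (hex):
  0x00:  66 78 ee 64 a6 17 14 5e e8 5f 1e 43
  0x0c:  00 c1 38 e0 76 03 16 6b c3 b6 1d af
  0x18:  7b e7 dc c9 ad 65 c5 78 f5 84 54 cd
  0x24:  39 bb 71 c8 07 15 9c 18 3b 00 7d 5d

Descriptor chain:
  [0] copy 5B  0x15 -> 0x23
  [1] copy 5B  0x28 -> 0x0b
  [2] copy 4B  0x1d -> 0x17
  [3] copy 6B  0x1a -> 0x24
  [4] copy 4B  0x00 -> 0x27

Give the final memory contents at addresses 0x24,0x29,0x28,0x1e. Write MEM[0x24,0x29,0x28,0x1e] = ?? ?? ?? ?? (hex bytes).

MEM[0x24,0x29,0x28,0x1e] = f5 ee 78 c5

#0 dst[0x23+5] := {0xb6,0x1d,0xaf,0x7b,0xe7}
#1 dst[0x0b+5] := {0x07,0x15,0x9c,0x18,0x3b}
#2 dst[0x17+4] := {0x65,0xc5,0x78,0xf5}
#3 dst[0x24+6] := {0xf5,0xc9,0xad,0x65,0xc5,0x78}
#4 dst[0x27+4] := {0x66,0x78,0xee,0x64}
query mem[0x24]=0xf5, mem[0x29]=0xee, mem[0x28]=0x78, mem[0x1e]=0xc5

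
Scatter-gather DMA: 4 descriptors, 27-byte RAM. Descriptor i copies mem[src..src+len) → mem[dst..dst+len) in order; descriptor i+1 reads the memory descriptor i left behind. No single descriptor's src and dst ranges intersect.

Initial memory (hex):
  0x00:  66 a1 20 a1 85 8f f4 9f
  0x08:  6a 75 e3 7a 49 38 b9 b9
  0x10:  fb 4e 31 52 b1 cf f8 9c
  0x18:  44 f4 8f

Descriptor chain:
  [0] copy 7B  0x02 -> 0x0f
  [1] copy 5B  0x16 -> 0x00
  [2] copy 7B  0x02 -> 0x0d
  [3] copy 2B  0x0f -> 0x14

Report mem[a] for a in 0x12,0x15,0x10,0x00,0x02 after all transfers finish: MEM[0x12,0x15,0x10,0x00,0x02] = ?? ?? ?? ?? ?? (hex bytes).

#0 dst[0x0f+7] := {0x20,0xa1,0x85,0x8f,0xf4,0x9f,0x6a}
#1 dst[0x00+5] := {0xf8,0x9c,0x44,0xf4,0x8f}
#2 dst[0x0d+7] := {0x44,0xf4,0x8f,0x8f,0xf4,0x9f,0x6a}
#3 dst[0x14+2] := {0x8f,0x8f}
query mem[0x12]=0x9f, mem[0x15]=0x8f, mem[0x10]=0x8f, mem[0x00]=0xf8, mem[0x02]=0x44

MEM[0x12,0x15,0x10,0x00,0x02] = 9f 8f 8f f8 44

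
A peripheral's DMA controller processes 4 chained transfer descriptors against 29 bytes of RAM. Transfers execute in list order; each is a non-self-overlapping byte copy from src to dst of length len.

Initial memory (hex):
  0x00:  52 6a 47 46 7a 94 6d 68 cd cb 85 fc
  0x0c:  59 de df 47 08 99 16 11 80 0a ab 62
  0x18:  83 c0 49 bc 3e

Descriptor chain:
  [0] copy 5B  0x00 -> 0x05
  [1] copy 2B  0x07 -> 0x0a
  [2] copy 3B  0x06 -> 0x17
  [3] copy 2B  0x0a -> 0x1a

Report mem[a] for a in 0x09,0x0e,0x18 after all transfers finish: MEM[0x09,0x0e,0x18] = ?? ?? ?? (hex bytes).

MEM[0x09,0x0e,0x18] = 7a df 47

D0: mem[0x05..0x09] <- [52 6a 47 46 7a]
D1: mem[0x0a..0x0b] <- [47 46]
D2: mem[0x17..0x19] <- [6a 47 46]
D3: mem[0x1a..0x1b] <- [47 46]
query mem[0x09]=0x7a, mem[0x0e]=0xdf, mem[0x18]=0x47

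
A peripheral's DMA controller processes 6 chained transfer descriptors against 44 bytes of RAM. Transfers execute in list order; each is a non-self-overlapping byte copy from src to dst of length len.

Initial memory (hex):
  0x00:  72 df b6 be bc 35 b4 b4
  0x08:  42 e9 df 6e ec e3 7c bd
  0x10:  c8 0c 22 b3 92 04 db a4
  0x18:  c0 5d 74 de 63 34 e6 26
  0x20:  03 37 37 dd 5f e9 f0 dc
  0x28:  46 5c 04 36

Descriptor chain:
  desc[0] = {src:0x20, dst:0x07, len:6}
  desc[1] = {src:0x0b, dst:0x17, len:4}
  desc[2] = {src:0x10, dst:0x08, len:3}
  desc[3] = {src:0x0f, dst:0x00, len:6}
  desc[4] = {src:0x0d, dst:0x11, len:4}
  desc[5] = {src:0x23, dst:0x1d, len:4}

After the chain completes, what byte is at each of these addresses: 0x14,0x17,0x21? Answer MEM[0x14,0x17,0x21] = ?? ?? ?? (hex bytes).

MEM[0x14,0x17,0x21] = c8 5f 37

#0 dst[0x07+6] := {0x03,0x37,0x37,0xdd,0x5f,0xe9}
#1 dst[0x17+4] := {0x5f,0xe9,0xe3,0x7c}
#2 dst[0x08+3] := {0xc8,0x0c,0x22}
#3 dst[0x00+6] := {0xbd,0xc8,0x0c,0x22,0xb3,0x92}
#4 dst[0x11+4] := {0xe3,0x7c,0xbd,0xc8}
#5 dst[0x1d+4] := {0xdd,0x5f,0xe9,0xf0}
query mem[0x14]=0xc8, mem[0x17]=0x5f, mem[0x21]=0x37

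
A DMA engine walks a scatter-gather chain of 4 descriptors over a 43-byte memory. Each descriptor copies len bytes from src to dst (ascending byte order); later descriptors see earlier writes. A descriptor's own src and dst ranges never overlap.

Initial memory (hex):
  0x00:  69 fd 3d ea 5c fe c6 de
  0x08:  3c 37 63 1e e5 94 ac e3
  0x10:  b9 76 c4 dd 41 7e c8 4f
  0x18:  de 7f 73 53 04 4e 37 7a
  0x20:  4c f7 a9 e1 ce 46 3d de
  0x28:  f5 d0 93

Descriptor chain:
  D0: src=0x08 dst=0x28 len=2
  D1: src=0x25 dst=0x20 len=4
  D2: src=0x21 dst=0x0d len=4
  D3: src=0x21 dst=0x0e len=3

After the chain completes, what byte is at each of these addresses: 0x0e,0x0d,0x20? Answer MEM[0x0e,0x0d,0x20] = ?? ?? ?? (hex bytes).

MEM[0x0e,0x0d,0x20] = 3d 3d 46

#0 dst[0x28+2] := {0x3c,0x37}
#1 dst[0x20+4] := {0x46,0x3d,0xde,0x3c}
#2 dst[0x0d+4] := {0x3d,0xde,0x3c,0xce}
#3 dst[0x0e+3] := {0x3d,0xde,0x3c}
query mem[0x0e]=0x3d, mem[0x0d]=0x3d, mem[0x20]=0x46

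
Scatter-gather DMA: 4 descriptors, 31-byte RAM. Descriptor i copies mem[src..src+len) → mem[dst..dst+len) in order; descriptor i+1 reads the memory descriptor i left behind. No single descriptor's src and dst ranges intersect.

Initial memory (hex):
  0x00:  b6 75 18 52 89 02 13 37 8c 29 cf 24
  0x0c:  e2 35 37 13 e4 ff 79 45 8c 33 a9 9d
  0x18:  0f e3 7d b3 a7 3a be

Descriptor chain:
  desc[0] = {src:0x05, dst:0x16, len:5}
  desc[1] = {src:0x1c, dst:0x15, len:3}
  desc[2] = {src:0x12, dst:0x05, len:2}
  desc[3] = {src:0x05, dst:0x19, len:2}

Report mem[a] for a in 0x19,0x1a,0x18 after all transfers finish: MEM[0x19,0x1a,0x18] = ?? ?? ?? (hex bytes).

#0 dst[0x16+5] := {0x02,0x13,0x37,0x8c,0x29}
#1 dst[0x15+3] := {0xa7,0x3a,0xbe}
#2 dst[0x05+2] := {0x79,0x45}
#3 dst[0x19+2] := {0x79,0x45}
query mem[0x19]=0x79, mem[0x1a]=0x45, mem[0x18]=0x37

MEM[0x19,0x1a,0x18] = 79 45 37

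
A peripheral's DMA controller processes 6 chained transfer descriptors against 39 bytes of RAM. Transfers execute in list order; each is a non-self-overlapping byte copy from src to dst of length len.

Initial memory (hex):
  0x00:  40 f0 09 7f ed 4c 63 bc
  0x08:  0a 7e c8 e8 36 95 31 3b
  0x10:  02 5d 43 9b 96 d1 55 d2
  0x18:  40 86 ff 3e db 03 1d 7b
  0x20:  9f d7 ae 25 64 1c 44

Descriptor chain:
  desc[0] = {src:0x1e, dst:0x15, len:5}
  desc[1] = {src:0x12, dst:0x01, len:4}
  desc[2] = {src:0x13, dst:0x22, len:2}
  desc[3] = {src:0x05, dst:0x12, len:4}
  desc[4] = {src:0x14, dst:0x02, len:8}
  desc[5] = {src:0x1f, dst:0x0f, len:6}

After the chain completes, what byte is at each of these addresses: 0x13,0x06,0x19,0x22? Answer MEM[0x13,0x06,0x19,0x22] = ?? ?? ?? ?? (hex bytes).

D0: mem[0x15..0x19] <- [1d 7b 9f d7 ae]
D1: mem[0x01..0x04] <- [43 9b 96 1d]
D2: mem[0x22..0x23] <- [9b 96]
D3: mem[0x12..0x15] <- [4c 63 bc 0a]
D4: mem[0x02..0x09] <- [bc 0a 7b 9f d7 ae ff 3e]
D5: mem[0x0f..0x14] <- [7b 9f d7 9b 96 64]
query mem[0x13]=0x96, mem[0x06]=0xd7, mem[0x19]=0xae, mem[0x22]=0x9b

MEM[0x13,0x06,0x19,0x22] = 96 d7 ae 9b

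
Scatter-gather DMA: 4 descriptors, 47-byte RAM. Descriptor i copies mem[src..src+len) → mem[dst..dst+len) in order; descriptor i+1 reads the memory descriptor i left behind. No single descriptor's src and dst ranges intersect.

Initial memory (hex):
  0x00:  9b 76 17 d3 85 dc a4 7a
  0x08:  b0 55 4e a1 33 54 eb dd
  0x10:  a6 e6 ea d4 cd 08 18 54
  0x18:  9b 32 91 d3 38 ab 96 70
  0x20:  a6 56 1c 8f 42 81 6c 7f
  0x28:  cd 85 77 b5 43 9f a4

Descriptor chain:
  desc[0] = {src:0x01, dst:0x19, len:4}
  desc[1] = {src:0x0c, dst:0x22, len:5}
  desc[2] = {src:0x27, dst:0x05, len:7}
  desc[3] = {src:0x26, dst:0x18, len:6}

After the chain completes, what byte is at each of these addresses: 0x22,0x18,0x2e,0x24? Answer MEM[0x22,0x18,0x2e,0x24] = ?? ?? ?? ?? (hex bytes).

[0] 0x01->0x19 len=4 : 76 17 d3 85
[1] 0x0c->0x22 len=5 : 33 54 eb dd a6
[2] 0x27->0x05 len=7 : 7f cd 85 77 b5 43 9f
[3] 0x26->0x18 len=6 : a6 7f cd 85 77 b5
query mem[0x22]=0x33, mem[0x18]=0xa6, mem[0x2e]=0xa4, mem[0x24]=0xeb

MEM[0x22,0x18,0x2e,0x24] = 33 a6 a4 eb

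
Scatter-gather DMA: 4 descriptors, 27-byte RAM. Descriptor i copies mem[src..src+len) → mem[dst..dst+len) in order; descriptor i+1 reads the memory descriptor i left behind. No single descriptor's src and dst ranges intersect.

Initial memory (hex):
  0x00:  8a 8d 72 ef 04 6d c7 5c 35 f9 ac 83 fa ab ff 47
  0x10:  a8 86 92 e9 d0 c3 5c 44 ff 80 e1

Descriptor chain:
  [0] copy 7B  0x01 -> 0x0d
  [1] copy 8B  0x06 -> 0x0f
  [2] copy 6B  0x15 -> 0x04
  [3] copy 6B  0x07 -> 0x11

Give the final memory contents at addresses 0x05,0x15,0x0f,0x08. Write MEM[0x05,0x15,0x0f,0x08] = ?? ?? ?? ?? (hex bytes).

MEM[0x05,0x15,0x0f,0x08] = 8d 83 c7 80

#0 dst[0x0d+7] := {0x8d,0x72,0xef,0x04,0x6d,0xc7,0x5c}
#1 dst[0x0f+8] := {0xc7,0x5c,0x35,0xf9,0xac,0x83,0xfa,0x8d}
#2 dst[0x04+6] := {0xfa,0x8d,0x44,0xff,0x80,0xe1}
#3 dst[0x11+6] := {0xff,0x80,0xe1,0xac,0x83,0xfa}
query mem[0x05]=0x8d, mem[0x15]=0x83, mem[0x0f]=0xc7, mem[0x08]=0x80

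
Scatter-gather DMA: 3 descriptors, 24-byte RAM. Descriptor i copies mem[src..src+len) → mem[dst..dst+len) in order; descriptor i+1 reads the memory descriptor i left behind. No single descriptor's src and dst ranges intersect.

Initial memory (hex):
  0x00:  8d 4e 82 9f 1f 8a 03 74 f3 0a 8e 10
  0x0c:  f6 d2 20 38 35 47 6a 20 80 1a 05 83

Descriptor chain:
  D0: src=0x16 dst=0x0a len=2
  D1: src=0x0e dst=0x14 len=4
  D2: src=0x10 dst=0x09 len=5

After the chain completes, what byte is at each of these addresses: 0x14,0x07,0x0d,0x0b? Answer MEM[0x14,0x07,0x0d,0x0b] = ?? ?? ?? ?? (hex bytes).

MEM[0x14,0x07,0x0d,0x0b] = 20 74 20 6a

D0: mem[0x0a..0x0b] <- [05 83]
D1: mem[0x14..0x17] <- [20 38 35 47]
D2: mem[0x09..0x0d] <- [35 47 6a 20 20]
query mem[0x14]=0x20, mem[0x07]=0x74, mem[0x0d]=0x20, mem[0x0b]=0x6a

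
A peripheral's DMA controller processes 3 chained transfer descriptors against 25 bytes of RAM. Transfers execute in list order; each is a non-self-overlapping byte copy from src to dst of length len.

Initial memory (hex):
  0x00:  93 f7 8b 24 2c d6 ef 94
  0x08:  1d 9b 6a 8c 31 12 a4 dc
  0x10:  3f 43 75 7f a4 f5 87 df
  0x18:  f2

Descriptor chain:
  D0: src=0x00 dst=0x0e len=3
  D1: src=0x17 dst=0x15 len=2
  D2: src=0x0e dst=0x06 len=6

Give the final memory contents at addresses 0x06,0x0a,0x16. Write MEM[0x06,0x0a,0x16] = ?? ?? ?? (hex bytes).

MEM[0x06,0x0a,0x16] = 93 75 f2

#0 dst[0x0e+3] := {0x93,0xf7,0x8b}
#1 dst[0x15+2] := {0xdf,0xf2}
#2 dst[0x06+6] := {0x93,0xf7,0x8b,0x43,0x75,0x7f}
query mem[0x06]=0x93, mem[0x0a]=0x75, mem[0x16]=0xf2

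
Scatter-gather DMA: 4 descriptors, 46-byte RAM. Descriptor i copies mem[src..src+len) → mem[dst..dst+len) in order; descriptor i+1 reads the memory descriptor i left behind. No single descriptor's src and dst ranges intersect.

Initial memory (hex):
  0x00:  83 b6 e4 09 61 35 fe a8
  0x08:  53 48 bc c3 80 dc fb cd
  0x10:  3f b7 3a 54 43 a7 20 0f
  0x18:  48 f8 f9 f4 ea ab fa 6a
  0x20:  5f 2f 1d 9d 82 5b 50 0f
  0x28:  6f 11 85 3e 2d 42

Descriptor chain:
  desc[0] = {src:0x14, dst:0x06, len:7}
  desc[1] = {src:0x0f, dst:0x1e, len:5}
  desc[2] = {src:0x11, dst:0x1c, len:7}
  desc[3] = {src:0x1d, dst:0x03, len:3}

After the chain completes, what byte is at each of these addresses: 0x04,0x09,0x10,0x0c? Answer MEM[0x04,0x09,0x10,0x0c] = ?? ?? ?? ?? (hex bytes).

  after D0: wrote 7B at 0x06 = 43a7200f48f8f9
  after D1: wrote 5B at 0x1e = cd3fb73a54
  after D2: wrote 7B at 0x1c = b73a5443a7200f
  after D3: wrote 3B at 0x03 = 3a5443
query mem[0x04]=0x54, mem[0x09]=0x0f, mem[0x10]=0x3f, mem[0x0c]=0xf9

MEM[0x04,0x09,0x10,0x0c] = 54 0f 3f f9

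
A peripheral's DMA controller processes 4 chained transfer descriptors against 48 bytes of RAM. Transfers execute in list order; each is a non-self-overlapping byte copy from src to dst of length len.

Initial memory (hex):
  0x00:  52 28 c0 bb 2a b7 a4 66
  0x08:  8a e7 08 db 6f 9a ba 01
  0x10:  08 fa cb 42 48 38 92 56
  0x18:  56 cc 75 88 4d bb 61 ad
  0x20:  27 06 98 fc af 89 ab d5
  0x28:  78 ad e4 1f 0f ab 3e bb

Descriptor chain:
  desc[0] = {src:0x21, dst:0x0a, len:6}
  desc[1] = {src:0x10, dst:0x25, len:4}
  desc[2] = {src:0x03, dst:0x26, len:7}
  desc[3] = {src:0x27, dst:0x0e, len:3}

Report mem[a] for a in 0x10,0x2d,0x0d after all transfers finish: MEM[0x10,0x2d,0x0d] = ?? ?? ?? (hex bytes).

D0: mem[0x0a..0x0f] <- [06 98 fc af 89 ab]
D1: mem[0x25..0x28] <- [08 fa cb 42]
D2: mem[0x26..0x2c] <- [bb 2a b7 a4 66 8a e7]
D3: mem[0x0e..0x10] <- [2a b7 a4]
query mem[0x10]=0xa4, mem[0x2d]=0xab, mem[0x0d]=0xaf

MEM[0x10,0x2d,0x0d] = a4 ab af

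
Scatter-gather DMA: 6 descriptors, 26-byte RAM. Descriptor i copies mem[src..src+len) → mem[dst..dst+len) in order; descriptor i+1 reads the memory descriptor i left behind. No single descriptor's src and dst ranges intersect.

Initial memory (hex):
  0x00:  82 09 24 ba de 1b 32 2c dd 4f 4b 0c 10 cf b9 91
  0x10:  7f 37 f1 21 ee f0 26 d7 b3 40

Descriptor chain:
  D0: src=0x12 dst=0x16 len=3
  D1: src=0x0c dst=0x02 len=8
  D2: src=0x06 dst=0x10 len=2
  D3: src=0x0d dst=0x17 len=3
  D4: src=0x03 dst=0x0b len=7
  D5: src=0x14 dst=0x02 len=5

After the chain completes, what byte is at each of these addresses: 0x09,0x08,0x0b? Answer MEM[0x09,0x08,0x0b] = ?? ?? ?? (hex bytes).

MEM[0x09,0x08,0x0b] = 21 f1 cf

  after D0: wrote 3B at 0x16 = f121ee
  after D1: wrote 8B at 0x02 = 10cfb9917f37f121
  after D2: wrote 2B at 0x10 = 7f37
  after D3: wrote 3B at 0x17 = cfb991
  after D4: wrote 7B at 0x0b = cfb9917f37f121
  after D5: wrote 5B at 0x02 = eef0f1cfb9
query mem[0x09]=0x21, mem[0x08]=0xf1, mem[0x0b]=0xcf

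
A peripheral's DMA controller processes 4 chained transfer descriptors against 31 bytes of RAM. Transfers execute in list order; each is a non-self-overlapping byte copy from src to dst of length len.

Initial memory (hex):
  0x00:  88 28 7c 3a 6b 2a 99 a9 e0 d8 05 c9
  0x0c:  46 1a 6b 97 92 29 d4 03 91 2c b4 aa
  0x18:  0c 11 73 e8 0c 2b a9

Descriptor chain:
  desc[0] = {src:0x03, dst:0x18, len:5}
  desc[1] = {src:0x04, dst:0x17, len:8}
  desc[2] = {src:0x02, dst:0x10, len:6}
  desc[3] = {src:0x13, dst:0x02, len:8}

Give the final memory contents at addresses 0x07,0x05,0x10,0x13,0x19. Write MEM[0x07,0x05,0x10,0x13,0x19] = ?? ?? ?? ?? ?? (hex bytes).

MEM[0x07,0x05,0x10,0x13,0x19] = 2a b4 7c 2a 99

D0: mem[0x18..0x1c] <- [3a 6b 2a 99 a9]
D1: mem[0x17..0x1e] <- [6b 2a 99 a9 e0 d8 05 c9]
D2: mem[0x10..0x15] <- [7c 3a 6b 2a 99 a9]
D3: mem[0x02..0x09] <- [2a 99 a9 b4 6b 2a 99 a9]
query mem[0x07]=0x2a, mem[0x05]=0xb4, mem[0x10]=0x7c, mem[0x13]=0x2a, mem[0x19]=0x99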